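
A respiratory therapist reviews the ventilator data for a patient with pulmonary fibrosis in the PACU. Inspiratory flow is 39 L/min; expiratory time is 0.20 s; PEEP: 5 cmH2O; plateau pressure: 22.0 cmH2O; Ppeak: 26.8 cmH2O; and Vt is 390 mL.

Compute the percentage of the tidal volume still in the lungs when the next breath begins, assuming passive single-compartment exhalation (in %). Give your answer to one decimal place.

30.7

Flow: 39 L/min ÷ 60 = 0.65 L/s.
R = (PIP − Pplat)/V̇ = (26.8 − 22.0) / 0.65 = 4.8/0.65 = 7.385 cmH2O·s/L.
C = Vt/(Pplat − PEEP) = 390.0 / (22.0 − 5) = 390.0/17.0 = 22.941 mL/cmH2O.
τ = R × C = 7.385 × 0.02294 L/cmH2O = 0.1694 s.
Fraction remaining at end-expiration = e^(−Te/τ) = e^(−0.20/0.1694) = 0.3071 → 30.71%.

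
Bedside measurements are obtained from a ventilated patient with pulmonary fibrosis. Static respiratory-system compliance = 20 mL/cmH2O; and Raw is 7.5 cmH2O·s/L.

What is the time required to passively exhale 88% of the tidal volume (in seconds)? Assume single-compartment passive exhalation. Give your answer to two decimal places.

0.32

τ = R × C = 7.5 × 20 mL/cmH2O = 7.5 × 0.020 L/cmH2O = 0.15 s.
Exhaled fraction f = 1 − e^(−t/τ) → t = −τ·ln(1 − f) = −0.15·ln(0.12) = 0.318 s.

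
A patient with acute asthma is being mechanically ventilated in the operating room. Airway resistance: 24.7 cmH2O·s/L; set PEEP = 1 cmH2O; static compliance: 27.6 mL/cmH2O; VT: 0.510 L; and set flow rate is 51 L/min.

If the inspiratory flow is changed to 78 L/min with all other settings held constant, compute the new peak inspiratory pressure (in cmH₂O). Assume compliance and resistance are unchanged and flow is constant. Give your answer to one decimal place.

51.6

Flow: 51 L/min ÷ 60 = 0.85 L/s.
New flow: 78 L/min ÷ 60 = 1.3 L/s.
PIP = Vt/C + R·V̇ + PEEP (constant-flow equation of motion).
Only the resistive term changes: ΔPIP = R × ΔV̇ = 24.7 × (1.3 − 0.85) = 24.7 × 0.45 = 11.115 cmH2O.
Original PIP = 510/27.6 + 24.7×0.85 + 1 = 40.473 cmH2O; new PIP = 40.473 + (11.115) = 51.588 cmH2O.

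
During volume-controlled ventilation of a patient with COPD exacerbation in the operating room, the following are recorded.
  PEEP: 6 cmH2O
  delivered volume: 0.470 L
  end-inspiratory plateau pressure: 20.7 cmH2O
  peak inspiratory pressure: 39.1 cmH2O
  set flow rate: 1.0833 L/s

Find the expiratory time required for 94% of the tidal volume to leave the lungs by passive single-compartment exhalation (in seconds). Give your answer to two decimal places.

1.53

R = (PIP − Pplat)/V̇ = (39.1 − 20.7) / 1.0833 = 18.4/1.0833 = 16.985 cmH2O·s/L.
C = Vt/(Pplat − PEEP) = 470.0 / (20.7 − 6) = 470.0/14.7 = 31.973 mL/cmH2O.
τ = R × C = 16.985 × 0.03197 L/cmH2O = 0.543 s.
t = −τ·ln(1 − 0.94) = −0.543·ln(0.06) = 1.528 s.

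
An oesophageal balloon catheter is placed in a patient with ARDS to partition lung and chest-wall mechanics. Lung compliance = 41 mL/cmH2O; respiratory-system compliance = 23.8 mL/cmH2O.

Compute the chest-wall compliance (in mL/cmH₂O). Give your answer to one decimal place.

56.7

1/Ccw = 1/Crs − 1/CL.
1/Ccw = 1/23.8 − 1/41 = 0.01763.
Ccw = 56.721 mL/cmH2O.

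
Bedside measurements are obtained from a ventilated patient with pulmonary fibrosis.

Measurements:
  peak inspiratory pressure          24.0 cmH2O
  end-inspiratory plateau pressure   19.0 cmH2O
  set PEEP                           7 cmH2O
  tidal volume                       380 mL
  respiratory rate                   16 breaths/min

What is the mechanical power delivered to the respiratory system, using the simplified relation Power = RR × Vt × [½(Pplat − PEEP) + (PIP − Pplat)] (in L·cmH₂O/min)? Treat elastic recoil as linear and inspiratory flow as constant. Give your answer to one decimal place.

Per-breath work = Vt × [½(Pplat−PEEP) + (PIP−Pplat)] = 0.380 × [0.5×12.0 + 5.0] = 0.380 × 11.0 = 4.18 L·cmH2O.
Power = 16 × 4.18 = 66.88 L·cmH2O/min.

66.9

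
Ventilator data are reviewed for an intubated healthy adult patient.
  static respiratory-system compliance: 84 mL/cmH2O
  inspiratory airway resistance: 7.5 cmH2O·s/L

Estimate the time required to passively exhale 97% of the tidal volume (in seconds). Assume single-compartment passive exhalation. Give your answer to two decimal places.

2.21

τ = R × C = 7.5 × 84 mL/cmH2O = 7.5 × 0.084 L/cmH2O = 0.63 s.
Exhaled fraction f = 1 − e^(−t/τ) → t = −τ·ln(1 − f) = −0.63·ln(0.03) = 2.209 s.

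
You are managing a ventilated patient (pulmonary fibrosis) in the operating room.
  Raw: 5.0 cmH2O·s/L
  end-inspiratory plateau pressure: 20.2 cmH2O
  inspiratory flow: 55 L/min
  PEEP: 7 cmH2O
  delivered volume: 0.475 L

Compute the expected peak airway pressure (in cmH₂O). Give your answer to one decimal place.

24.8

Flow: 55 L/min ÷ 60 = 0.9167 L/s.
PIP = Pplat + Raw × flow = 20.2 + 5.0 × 0.9167 = 20.2 + 4.584 = 24.784 cmH2O.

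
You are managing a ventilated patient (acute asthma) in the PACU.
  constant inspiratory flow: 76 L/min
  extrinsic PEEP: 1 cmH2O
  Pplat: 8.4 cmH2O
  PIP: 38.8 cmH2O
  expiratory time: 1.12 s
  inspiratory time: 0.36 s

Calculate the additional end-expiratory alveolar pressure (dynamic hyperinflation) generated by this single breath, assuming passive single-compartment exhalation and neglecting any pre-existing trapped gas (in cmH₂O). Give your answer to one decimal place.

3.5

Flow: 76 L/min ÷ 60 = 1.2667 L/s.
Vt = flow × Ti = 1.2667 L/s × 0.36 s × 1000 mL/L = 456.01 mL.
R = (PIP − Pplat)/V̇ = (38.8 − 8.4) / 1.2667 = 30.4/1.2667 = 23.999 cmH2O·s/L.
C = Vt/(Pplat − PEEP) = 456.01 / (8.4 − 1) = 456.01/7.4 = 61.623 mL/cmH2O.
τ = R × C = 23.999 × 0.06162 L/cmH2O = 1.479 s.
Fraction remaining = e^(−Te/τ) = e^(−1.12/1.479) = 0.4689; trapped volume = 456.01 × 0.4689 = 213.82 mL.
Additional alveolar pressure from trapping ≈ V_trapped / C = 213.82 / 61.623 = 3.47 cmH2O.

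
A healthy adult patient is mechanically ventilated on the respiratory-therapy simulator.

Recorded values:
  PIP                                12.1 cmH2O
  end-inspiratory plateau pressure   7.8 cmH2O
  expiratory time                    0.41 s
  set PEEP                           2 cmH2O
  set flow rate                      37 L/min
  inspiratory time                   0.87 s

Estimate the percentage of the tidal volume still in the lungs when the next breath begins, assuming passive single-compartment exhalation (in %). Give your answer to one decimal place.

Flow: 37 L/min ÷ 60 = 0.6167 L/s.
Vt = flow × Ti = 0.6167 L/s × 0.87 s × 1000 mL/L = 536.53 mL.
R = (PIP − Pplat)/V̇ = (12.1 − 7.8) / 0.6167 = 4.3/0.6167 = 6.973 cmH2O·s/L.
C = Vt/(Pplat − PEEP) = 536.53 / (7.8 − 2) = 536.53/5.8 = 92.505 mL/cmH2O.
τ = R × C = 6.973 × 0.09251 L/cmH2O = 0.6451 s.
Fraction remaining at end-expiration = e^(−Te/τ) = e^(−0.41/0.6451) = 0.5296 → 52.96%.

53.0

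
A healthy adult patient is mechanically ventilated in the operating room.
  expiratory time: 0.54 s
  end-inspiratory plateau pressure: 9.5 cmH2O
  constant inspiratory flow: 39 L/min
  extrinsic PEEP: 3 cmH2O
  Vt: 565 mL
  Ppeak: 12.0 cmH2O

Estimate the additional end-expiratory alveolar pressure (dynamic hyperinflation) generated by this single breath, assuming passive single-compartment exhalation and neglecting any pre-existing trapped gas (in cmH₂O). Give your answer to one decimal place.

1.3

Flow: 39 L/min ÷ 60 = 0.65 L/s.
R = (PIP − Pplat)/V̇ = (12.0 − 9.5) / 0.65 = 2.5/0.65 = 3.846 cmH2O·s/L.
C = Vt/(Pplat − PEEP) = 565.0 / (9.5 − 3) = 565.0/6.5 = 86.923 mL/cmH2O.
τ = R × C = 3.846 × 0.08692 L/cmH2O = 0.3343 s.
Fraction remaining = e^(−Te/τ) = e^(−0.54/0.3343) = 0.1988; trapped volume = 565.0 × 0.1988 = 112.32 mL.
Additional alveolar pressure from trapping ≈ V_trapped / C = 112.32 / 86.923 = 1.292 cmH2O.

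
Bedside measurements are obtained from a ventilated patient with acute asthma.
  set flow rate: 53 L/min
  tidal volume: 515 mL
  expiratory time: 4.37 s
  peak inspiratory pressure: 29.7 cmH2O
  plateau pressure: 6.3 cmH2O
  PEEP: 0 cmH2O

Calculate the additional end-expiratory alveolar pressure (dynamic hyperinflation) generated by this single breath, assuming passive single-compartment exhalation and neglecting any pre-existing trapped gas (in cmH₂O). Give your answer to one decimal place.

Flow: 53 L/min ÷ 60 = 0.8833 L/s.
R = (PIP − Pplat)/V̇ = (29.7 − 6.3) / 0.8833 = 23.4/0.8833 = 26.492 cmH2O·s/L.
C = Vt/(Pplat − PEEP) = 515.0 / (6.3 − 0) = 515.0/6.3 = 81.746 mL/cmH2O.
τ = R × C = 26.492 × 0.08175 L/cmH2O = 2.166 s.
Fraction remaining = e^(−Te/τ) = e^(−4.37/2.166) = 0.133; trapped volume = 515.0 × 0.133 = 68.495 mL.
Additional alveolar pressure from trapping ≈ V_trapped / C = 68.495 / 81.746 = 0.8379 cmH2O.

0.8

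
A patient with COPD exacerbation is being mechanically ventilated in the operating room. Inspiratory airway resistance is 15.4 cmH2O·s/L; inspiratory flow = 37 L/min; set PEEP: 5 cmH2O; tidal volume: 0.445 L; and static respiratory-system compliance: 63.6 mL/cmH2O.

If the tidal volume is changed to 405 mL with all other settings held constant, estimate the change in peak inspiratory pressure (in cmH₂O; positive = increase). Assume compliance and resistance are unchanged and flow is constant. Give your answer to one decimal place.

-0.6

PIP = Vt/C + R·V̇ + PEEP (constant-flow equation of motion).
Only the elastic term changes: ΔPIP = ΔVt / C = (405 − 445) / 63.6 = -0.6289 cmH2O.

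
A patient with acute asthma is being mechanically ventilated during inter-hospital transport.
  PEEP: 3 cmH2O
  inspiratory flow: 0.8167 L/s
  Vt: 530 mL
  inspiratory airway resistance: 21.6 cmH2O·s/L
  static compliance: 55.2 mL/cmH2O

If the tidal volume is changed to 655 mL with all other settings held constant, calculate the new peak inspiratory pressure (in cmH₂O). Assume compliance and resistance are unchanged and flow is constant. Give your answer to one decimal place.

32.5

PIP = Vt/C + R·V̇ + PEEP (constant-flow equation of motion).
Only the elastic term changes: ΔPIP = ΔVt / C = (655 − 530) / 55.2 = 2.264 cmH2O.
Original PIP = 530/55.2 + 21.6×0.8167 + 3 = 30.242 cmH2O; new PIP = 30.242 + (2.264) = 32.506 cmH2O.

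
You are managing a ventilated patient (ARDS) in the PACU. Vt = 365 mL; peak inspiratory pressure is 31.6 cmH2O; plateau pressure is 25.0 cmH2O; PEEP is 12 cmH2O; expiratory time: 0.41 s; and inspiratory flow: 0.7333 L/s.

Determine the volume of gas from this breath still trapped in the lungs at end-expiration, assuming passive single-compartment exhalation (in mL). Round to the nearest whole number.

R = (PIP − Pplat)/V̇ = (31.6 − 25.0) / 0.7333 = 6.6/0.7333 = 9.0 cmH2O·s/L.
C = Vt/(Pplat − PEEP) = 365.0 / (25.0 − 12) = 365.0/13.0 = 28.077 mL/cmH2O.
τ = R × C = 9.0 × 0.02808 L/cmH2O = 0.2527 s.
Fraction remaining = e^(−Te/τ) = e^(−0.41/0.2527) = 0.1974.
Trapped volume = 365.0 × 0.1974 = 72.051 mL.

72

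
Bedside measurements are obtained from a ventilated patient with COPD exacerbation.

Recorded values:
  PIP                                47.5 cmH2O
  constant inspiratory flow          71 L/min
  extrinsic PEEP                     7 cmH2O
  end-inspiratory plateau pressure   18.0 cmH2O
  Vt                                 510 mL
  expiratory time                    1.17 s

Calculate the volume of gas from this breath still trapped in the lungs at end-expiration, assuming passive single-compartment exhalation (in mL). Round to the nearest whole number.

Flow: 71 L/min ÷ 60 = 1.1833 L/s.
R = (PIP − Pplat)/V̇ = (47.5 − 18.0) / 1.1833 = 29.5/1.1833 = 24.93 cmH2O·s/L.
C = Vt/(Pplat − PEEP) = 510.0 / (18.0 − 7) = 510.0/11.0 = 46.364 mL/cmH2O.
τ = R × C = 24.93 × 0.04636 L/cmH2O = 1.156 s.
Fraction remaining = e^(−Te/τ) = e^(−1.17/1.156) = 0.3635.
Trapped volume = 510.0 × 0.3635 = 185.39 mL.

185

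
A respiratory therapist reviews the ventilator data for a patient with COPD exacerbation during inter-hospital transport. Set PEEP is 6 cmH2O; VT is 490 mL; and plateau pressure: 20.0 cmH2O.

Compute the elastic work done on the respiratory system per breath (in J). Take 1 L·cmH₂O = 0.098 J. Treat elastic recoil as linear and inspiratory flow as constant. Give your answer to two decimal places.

Elastic work ≈ ½ × (Pplat − PEEP) × Vt = 0.5 × (20.0 − 6) × 0.490 L = 0.5 × 14.0 × 0.490 = 3.43 L·cmH2O.
× 0.098 J/(L·cmH2O) → 0.3361 J.

0.34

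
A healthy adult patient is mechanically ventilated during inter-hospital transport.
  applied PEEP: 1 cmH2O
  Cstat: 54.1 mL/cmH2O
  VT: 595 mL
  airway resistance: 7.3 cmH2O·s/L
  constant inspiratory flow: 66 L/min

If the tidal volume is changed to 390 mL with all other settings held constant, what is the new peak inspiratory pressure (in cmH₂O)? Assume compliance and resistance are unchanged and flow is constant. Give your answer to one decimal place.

16.2

Flow: 66 L/min ÷ 60 = 1.1 L/s.
PIP = Vt/C + R·V̇ + PEEP (constant-flow equation of motion).
Only the elastic term changes: ΔPIP = ΔVt / C = (390 − 595) / 54.1 = -3.789 cmH2O.
Original PIP = 595/54.1 + 7.3×1.1 + 1 = 20.028 cmH2O; new PIP = 20.028 + (-3.789) = 16.239 cmH2O.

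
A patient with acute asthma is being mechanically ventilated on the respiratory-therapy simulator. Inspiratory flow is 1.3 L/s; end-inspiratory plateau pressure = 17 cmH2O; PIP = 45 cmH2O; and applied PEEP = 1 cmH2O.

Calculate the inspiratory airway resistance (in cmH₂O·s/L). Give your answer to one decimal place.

Raw = (PIP − Pplat) / flow = (45 − 17) / 1.3 = 28.0 / 1.3 = 21.538 cmH2O·s/L.

21.5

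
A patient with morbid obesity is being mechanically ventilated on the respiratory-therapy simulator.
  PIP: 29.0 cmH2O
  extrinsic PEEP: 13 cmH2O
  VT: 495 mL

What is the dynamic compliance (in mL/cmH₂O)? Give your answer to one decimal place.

30.9

Dynamic compliance = Vt / (PIP − PEEP) = 495 / (29.0 − 13) = 495 / 16.0 = 30.938 mL/cmH2O.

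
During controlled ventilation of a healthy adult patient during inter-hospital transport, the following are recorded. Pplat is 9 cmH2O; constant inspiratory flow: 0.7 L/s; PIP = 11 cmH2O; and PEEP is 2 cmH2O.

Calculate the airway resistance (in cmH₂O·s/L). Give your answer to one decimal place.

Raw = (PIP − Pplat) / flow = (11 − 9) / 0.7 = 2.0 / 0.7 = 2.857 cmH2O·s/L.

2.9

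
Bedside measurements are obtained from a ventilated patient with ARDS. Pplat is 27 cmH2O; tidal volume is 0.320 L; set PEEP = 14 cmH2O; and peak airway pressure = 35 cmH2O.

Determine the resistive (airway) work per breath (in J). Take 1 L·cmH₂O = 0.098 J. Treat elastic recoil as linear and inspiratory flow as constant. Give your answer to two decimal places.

0.25

With constant inspiratory flow the resistive pressure is constant at PIP − Pplat = 35 − 27 = 8.0 cmH2O, so resistive work = 8.0 × 0.320 = 2.56 L·cmH2O.
× 0.098 J/(L·cmH2O) → 0.2509 J.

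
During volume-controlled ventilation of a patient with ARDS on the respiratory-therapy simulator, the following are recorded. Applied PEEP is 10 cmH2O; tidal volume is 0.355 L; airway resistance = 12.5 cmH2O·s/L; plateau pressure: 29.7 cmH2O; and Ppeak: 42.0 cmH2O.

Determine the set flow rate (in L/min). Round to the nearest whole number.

59

flow = (PIP − Pplat) / Raw = (42.0 − 29.7) / 12.5 = 0.984 L/s × 60 = 59.04 L/min.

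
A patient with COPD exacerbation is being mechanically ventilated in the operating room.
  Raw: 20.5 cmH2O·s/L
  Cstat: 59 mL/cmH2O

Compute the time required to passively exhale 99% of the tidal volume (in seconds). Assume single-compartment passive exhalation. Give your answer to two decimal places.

5.57

τ = R × C = 20.5 × 59 mL/cmH2O = 20.5 × 0.059 L/cmH2O = 1.21 s.
Exhaled fraction f = 1 − e^(−t/τ) → t = −τ·ln(1 − f) = −1.21·ln(0.01) = 5.572 s.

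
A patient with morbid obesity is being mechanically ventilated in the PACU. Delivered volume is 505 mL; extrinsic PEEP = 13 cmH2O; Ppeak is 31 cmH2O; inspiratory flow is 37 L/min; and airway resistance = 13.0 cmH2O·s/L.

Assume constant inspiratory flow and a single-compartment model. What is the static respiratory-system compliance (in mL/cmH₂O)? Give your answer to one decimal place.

Flow: 37 L/min ÷ 60 = 0.6167 L/s.
Equation of motion (constant flow): PIP = Vt/C + R·V̇ + PEEP.
Vt/C = PIP − R·V̇ − PEEP = 31 − 13.0×0.6167 − 13 = 31 − 8.017 − 13 = 9.983 cmH2O.
C = Vt / 9.983 = 505 / 9.983 = 50.586 mL/cmH2O.

50.6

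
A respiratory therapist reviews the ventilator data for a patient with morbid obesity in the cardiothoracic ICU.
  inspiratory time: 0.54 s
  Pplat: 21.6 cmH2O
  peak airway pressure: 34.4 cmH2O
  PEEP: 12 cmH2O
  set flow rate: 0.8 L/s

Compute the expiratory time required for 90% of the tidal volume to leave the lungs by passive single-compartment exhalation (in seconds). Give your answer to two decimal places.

1.66

Vt = flow × Ti = 0.8 L/s × 0.54 s × 1000 mL/L = 432.0 mL.
R = (PIP − Pplat)/V̇ = (34.4 − 21.6) / 0.8 = 12.8/0.8 = 16.0 cmH2O·s/L.
C = Vt/(Pplat − PEEP) = 432.0 / (21.6 − 12) = 432.0/9.6 = 45.0 mL/cmH2O.
τ = R × C = 16.0 × 0.045 L/cmH2O = 0.72 s.
t = −τ·ln(1 − 0.90) = −0.72·ln(0.1) = 1.658 s.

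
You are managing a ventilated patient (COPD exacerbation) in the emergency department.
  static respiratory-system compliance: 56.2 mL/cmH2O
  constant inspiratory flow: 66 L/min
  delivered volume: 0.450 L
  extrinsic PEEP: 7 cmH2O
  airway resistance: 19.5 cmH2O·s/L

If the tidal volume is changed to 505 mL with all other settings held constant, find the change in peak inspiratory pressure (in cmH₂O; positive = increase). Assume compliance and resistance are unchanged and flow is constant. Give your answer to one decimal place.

1.0

PIP = Vt/C + R·V̇ + PEEP (constant-flow equation of motion).
Only the elastic term changes: ΔPIP = ΔVt / C = (505 − 450) / 56.2 = 0.9786 cmH2O.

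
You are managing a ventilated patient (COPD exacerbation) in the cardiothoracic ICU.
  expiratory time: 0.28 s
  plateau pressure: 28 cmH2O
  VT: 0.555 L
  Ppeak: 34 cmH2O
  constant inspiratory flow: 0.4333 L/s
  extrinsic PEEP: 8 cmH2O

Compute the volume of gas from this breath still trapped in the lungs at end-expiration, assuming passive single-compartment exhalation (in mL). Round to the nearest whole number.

268

R = (PIP − Pplat)/V̇ = (34 − 28) / 0.4333 = 6.0/0.4333 = 13.847 cmH2O·s/L.
C = Vt/(Pplat − PEEP) = 555.0 / (28 − 8) = 555.0/20.0 = 27.75 mL/cmH2O.
τ = R × C = 13.847 × 0.02775 L/cmH2O = 0.3843 s.
Fraction remaining = e^(−Te/τ) = e^(−0.28/0.3843) = 0.4826.
Trapped volume = 555.0 × 0.4826 = 267.84 mL.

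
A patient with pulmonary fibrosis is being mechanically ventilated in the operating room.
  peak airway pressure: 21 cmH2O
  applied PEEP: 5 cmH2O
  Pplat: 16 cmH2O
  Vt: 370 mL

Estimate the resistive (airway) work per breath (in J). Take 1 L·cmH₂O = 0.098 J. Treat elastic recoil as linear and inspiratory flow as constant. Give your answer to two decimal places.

With constant inspiratory flow the resistive pressure is constant at PIP − Pplat = 21 − 16 = 5.0 cmH2O, so resistive work = 5.0 × 0.370 = 1.85 L·cmH2O.
× 0.098 J/(L·cmH2O) → 0.1813 J.

0.18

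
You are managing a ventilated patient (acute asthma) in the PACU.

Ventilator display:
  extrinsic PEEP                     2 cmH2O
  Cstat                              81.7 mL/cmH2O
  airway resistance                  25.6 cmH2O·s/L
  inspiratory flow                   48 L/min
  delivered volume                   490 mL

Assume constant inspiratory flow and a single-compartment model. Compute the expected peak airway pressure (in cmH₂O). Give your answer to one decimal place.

28.5

Flow: 48 L/min ÷ 60 = 0.8 L/s.
Equation of motion (constant flow): PIP = Vt/C + R·V̇ + PEEP.
PIP = 490/81.7 + 25.6×0.8 + 2 = 5.998 + 20.48 + 2 = 28.478 cmH2O.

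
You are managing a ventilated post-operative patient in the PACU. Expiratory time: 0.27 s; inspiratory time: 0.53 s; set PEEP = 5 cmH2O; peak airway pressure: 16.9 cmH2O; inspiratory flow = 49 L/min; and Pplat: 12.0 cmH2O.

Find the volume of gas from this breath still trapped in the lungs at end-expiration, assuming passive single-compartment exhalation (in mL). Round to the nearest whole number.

Flow: 49 L/min ÷ 60 = 0.8167 L/s.
Vt = flow × Ti = 0.8167 L/s × 0.53 s × 1000 mL/L = 432.85 mL.
R = (PIP − Pplat)/V̇ = (16.9 − 12.0) / 0.8167 = 4.9/0.8167 = 6.0 cmH2O·s/L.
C = Vt/(Pplat − PEEP) = 432.85 / (12.0 − 5) = 432.85/7.0 = 61.836 mL/cmH2O.
τ = R × C = 6.0 × 0.06184 L/cmH2O = 0.371 s.
Fraction remaining = e^(−Te/τ) = e^(−0.27/0.371) = 0.483.
Trapped volume = 432.85 × 0.483 = 209.07 mL.

209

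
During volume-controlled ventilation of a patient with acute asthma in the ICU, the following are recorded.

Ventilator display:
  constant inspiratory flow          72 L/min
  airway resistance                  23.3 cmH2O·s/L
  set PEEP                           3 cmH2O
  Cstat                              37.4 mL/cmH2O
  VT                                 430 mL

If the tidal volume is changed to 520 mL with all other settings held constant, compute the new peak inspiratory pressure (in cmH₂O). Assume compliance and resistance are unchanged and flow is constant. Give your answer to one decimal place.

44.9

Flow: 72 L/min ÷ 60 = 1.2 L/s.
PIP = Vt/C + R·V̇ + PEEP (constant-flow equation of motion).
Only the elastic term changes: ΔPIP = ΔVt / C = (520 − 430) / 37.4 = 2.406 cmH2O.
Original PIP = 430/37.4 + 23.3×1.2 + 3 = 42.457 cmH2O; new PIP = 42.457 + (2.406) = 44.863 cmH2O.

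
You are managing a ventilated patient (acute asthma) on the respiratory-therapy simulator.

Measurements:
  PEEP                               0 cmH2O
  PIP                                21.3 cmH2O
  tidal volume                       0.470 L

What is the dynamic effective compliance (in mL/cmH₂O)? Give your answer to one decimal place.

Dynamic compliance = Vt / (PIP − PEEP) = 470 / (21.3 − 0) = 470 / 21.3 = 22.066 mL/cmH2O.

22.1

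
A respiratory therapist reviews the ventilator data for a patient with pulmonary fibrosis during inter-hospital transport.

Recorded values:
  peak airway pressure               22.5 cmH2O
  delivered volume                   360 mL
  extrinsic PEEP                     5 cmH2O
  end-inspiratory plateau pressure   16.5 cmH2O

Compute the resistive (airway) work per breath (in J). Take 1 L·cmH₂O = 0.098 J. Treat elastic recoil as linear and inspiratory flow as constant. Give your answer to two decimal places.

With constant inspiratory flow the resistive pressure is constant at PIP − Pplat = 22.5 − 16.5 = 6.0 cmH2O, so resistive work = 6.0 × 0.360 = 2.16 L·cmH2O.
× 0.098 J/(L·cmH2O) → 0.2117 J.

0.21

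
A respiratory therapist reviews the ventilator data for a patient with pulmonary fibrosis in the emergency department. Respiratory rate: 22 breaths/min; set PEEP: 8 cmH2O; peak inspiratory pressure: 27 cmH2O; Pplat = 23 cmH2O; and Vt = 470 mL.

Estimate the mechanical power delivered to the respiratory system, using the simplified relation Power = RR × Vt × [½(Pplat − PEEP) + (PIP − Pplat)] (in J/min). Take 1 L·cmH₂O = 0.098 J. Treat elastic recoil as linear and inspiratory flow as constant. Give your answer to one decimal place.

11.7

Per-breath work = Vt × [½(Pplat−PEEP) + (PIP−Pplat)] = 0.470 × [0.5×15.0 + 4.0] = 0.470 × 11.5 = 5.405 L·cmH2O.
Power = 22 × 5.405 = 118.91 L·cmH2O/min.
× 0.098 J/(L·cmH2O) → 11.653 J/min.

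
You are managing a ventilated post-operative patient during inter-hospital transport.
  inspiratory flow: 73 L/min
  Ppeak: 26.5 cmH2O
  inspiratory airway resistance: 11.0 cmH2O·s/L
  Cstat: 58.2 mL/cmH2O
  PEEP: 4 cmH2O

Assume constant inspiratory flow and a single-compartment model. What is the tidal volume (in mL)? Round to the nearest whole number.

531

Flow: 73 L/min ÷ 60 = 1.2167 L/s.
Equation of motion (constant flow): PIP = Vt/C + R·V̇ + PEEP.
Vt/C = PIP − R·V̇ − PEEP = 26.5 − 13.384 − 4 = 9.116 cmH2O.
Vt = C × 9.116 = 58.2 × 9.116 = 530.55 mL.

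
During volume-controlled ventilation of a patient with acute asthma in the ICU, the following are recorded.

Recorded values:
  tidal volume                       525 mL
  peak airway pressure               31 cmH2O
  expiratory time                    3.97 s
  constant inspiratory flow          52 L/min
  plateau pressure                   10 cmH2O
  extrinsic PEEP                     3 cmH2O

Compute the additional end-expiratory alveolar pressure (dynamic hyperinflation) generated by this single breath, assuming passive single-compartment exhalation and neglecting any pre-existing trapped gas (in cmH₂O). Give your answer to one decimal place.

0.8

Flow: 52 L/min ÷ 60 = 0.8667 L/s.
R = (PIP − Pplat)/V̇ = (31 − 10) / 0.8667 = 21.0/0.8667 = 24.23 cmH2O·s/L.
C = Vt/(Pplat − PEEP) = 525.0 / (10 − 3) = 525.0/7.0 = 75.0 mL/cmH2O.
τ = R × C = 24.23 × 0.075 L/cmH2O = 1.817 s.
Fraction remaining = e^(−Te/τ) = e^(−3.97/1.817) = 0.1125; trapped volume = 525.0 × 0.1125 = 59.063 mL.
Additional alveolar pressure from trapping ≈ V_trapped / C = 59.063 / 75.0 = 0.7875 cmH2O.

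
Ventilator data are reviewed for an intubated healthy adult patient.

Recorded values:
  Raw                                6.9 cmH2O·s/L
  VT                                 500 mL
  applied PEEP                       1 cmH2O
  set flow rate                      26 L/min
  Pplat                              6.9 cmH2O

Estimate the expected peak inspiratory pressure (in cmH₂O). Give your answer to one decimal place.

Flow: 26 L/min ÷ 60 = 0.4333 L/s.
PIP = Pplat + Raw × flow = 6.9 + 6.9 × 0.4333 = 6.9 + 2.99 = 9.89 cmH2O.

9.9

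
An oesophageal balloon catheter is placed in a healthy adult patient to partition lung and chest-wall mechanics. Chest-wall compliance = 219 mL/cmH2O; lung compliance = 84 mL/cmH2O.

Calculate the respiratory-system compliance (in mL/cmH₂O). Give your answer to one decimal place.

60.7

Lung and chest wall are elastances in series: 1/Crs = 1/CL + 1/Ccw.
1/Crs = 1/84 + 1/219 = 0.01647.
Crs = 60.716 mL/cmH2O.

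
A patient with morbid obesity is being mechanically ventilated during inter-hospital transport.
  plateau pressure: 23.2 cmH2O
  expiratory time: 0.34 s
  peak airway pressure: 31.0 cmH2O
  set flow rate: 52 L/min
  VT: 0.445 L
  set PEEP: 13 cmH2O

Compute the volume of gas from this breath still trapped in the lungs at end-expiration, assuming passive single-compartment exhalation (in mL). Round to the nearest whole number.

187

Flow: 52 L/min ÷ 60 = 0.8667 L/s.
R = (PIP − Pplat)/V̇ = (31.0 − 23.2) / 0.8667 = 7.8/0.8667 = 9.0 cmH2O·s/L.
C = Vt/(Pplat − PEEP) = 445.0 / (23.2 − 13) = 445.0/10.2 = 43.627 mL/cmH2O.
τ = R × C = 9.0 × 0.04363 L/cmH2O = 0.3927 s.
Fraction remaining = e^(−Te/τ) = e^(−0.34/0.3927) = 0.4207.
Trapped volume = 445.0 × 0.4207 = 187.21 mL.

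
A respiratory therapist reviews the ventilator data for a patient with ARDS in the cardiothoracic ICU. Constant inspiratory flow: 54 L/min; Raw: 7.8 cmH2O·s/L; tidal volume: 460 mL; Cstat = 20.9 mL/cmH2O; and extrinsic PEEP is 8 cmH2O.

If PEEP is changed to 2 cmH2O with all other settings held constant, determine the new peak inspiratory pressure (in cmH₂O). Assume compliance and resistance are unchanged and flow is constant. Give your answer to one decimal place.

31.0

Flow: 54 L/min ÷ 60 = 0.9 L/s.
PIP = Vt/C + R·V̇ + PEEP (constant-flow equation of motion).
Only the baseline term changes: ΔPIP = ΔPEEP = 2 − 8 = -6.0 cmH2O.
Original PIP = 460/20.9 + 7.8×0.9 + 8 = 37.03 cmH2O; new PIP = 37.03 + (-6.0) = 31.03 cmH2O.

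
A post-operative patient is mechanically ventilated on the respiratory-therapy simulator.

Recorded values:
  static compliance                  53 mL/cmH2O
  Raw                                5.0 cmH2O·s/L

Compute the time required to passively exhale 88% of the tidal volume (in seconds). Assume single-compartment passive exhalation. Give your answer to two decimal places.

τ = R × C = 5.0 × 53 mL/cmH2O = 5.0 × 0.053 L/cmH2O = 0.265 s.
Exhaled fraction f = 1 − e^(−t/τ) → t = −τ·ln(1 − f) = −0.265·ln(0.12) = 0.5619 s.

0.56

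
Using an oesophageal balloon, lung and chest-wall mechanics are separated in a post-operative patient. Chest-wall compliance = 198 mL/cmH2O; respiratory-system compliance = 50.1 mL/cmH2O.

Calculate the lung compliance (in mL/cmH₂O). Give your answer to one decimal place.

67.1

1/CL = 1/Crs − 1/Ccw.
1/CL = 1/50.1 − 1/198 = 0.01491.
CL = 67.069 mL/cmH2O.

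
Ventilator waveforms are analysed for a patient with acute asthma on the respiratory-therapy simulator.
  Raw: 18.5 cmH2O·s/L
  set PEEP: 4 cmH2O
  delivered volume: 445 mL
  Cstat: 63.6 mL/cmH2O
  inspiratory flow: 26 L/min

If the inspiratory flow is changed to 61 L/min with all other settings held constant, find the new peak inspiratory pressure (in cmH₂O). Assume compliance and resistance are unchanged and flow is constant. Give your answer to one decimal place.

Flow: 26 L/min ÷ 60 = 0.4333 L/s.
New flow: 61 L/min ÷ 60 = 1.0167 L/s.
PIP = Vt/C + R·V̇ + PEEP (constant-flow equation of motion).
Only the resistive term changes: ΔPIP = R × ΔV̇ = 18.5 × (1.0167 − 0.4333) = 18.5 × 0.5834 = 10.793 cmH2O.
Original PIP = 445/63.6 + 18.5×0.4333 + 4 = 19.013 cmH2O; new PIP = 19.013 + (10.793) = 29.806 cmH2O.

29.8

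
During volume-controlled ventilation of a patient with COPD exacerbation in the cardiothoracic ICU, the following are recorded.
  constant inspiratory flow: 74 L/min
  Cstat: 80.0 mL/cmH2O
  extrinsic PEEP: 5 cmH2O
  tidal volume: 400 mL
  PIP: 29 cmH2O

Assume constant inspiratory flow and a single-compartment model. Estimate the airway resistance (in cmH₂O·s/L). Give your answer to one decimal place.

15.4

Flow: 74 L/min ÷ 60 = 1.2333 L/s.
Equation of motion (constant flow): PIP = Vt/C + R·V̇ + PEEP.
R·V̇ = PIP − Vt/C − PEEP = 29 − 400/80.0 − 5 = 29 − 5.0 − 5 = 19.0 cmH2O.
R = 19.0 / 1.2333 = 15.406 cmH2O·s/L.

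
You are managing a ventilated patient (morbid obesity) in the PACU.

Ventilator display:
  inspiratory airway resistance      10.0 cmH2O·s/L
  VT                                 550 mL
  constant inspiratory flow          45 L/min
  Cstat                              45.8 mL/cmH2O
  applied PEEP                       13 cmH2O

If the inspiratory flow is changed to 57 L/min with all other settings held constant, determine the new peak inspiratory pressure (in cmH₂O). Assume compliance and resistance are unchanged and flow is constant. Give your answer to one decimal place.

Flow: 45 L/min ÷ 60 = 0.75 L/s.
New flow: 57 L/min ÷ 60 = 0.95 L/s.
PIP = Vt/C + R·V̇ + PEEP (constant-flow equation of motion).
Only the resistive term changes: ΔPIP = R × ΔV̇ = 10.0 × (0.95 − 0.75) = 10.0 × 0.2 = 2.0 cmH2O.
Original PIP = 550/45.8 + 10.0×0.75 + 13 = 32.509 cmH2O; new PIP = 32.509 + (2.0) = 34.509 cmH2O.

34.5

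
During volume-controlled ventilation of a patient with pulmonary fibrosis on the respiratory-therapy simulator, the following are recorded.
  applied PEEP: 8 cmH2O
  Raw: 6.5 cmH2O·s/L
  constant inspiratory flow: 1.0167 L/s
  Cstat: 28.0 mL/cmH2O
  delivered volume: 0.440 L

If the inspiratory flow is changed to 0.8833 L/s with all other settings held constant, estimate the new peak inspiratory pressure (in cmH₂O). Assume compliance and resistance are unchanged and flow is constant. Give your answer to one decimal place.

PIP = Vt/C + R·V̇ + PEEP (constant-flow equation of motion).
Only the resistive term changes: ΔPIP = R × ΔV̇ = 6.5 × (0.8833 − 1.0167) = 6.5 × -0.1334 = -0.8671 cmH2O.
Original PIP = 440/28.0 + 6.5×1.0167 + 8 = 30.323 cmH2O; new PIP = 30.323 + (-0.8671) = 29.456 cmH2O.

29.5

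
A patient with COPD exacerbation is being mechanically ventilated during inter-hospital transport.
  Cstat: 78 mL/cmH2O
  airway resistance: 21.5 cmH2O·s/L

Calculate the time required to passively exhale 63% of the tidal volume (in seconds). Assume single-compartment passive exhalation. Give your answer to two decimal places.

τ = R × C = 21.5 × 78 mL/cmH2O = 21.5 × 0.078 L/cmH2O = 1.677 s.
Exhaled fraction f = 1 − e^(−t/τ) → t = −τ·ln(1 − f) = −1.677·ln(0.37) = 1.667 s.

1.67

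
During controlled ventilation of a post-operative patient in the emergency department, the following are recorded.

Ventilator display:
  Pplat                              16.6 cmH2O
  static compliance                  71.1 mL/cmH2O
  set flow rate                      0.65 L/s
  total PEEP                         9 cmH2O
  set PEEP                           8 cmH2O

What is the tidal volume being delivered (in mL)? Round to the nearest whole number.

End-expiratory occlusion gives total PEEP = 9 cmH2O (intrinsic PEEP = 9 − 8 = 1). Use total PEEP for the elastic gradient.
Vt = Cstat × (Pplat − PEEPtotal) = 71.1 × (16.6 − 9) = 71.1 × 7.6 = 540.36 mL.

540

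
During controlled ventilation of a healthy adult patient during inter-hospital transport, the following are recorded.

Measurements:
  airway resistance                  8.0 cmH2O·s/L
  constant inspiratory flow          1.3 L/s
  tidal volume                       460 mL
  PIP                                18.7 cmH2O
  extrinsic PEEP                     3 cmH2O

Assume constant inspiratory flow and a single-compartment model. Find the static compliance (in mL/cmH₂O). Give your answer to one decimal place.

86.8

Equation of motion (constant flow): PIP = Vt/C + R·V̇ + PEEP.
Vt/C = PIP − R·V̇ − PEEP = 18.7 − 8.0×1.3 − 3 = 18.7 − 10.4 − 3 = 5.3 cmH2O.
C = Vt / 5.3 = 460 / 5.3 = 86.792 mL/cmH2O.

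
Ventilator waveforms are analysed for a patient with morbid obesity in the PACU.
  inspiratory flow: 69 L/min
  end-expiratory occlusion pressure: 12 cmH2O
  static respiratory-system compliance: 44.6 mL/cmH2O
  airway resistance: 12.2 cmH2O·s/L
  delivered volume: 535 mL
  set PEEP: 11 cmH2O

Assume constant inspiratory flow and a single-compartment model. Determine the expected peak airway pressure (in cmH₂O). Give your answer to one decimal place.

Flow: 69 L/min ÷ 60 = 1.15 L/s.
Total PEEP = 12 cmH2O (set 11 + intrinsic 1); this is the baseline alveolar pressure.
Equation of motion (constant flow): PIP = Vt/C + R·V̇ + PEEP.
PIP = 535/44.6 + 12.2×1.15 + 12 = 11.996 + 14.03 + 12 = 38.026 cmH2O.

38.0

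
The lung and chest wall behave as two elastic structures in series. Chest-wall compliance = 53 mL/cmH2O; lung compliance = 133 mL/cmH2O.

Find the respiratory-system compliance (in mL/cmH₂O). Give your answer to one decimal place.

37.9

Lung and chest wall are elastances in series: 1/Crs = 1/CL + 1/Ccw.
1/Crs = 1/133 + 1/53 = 0.02639.
Crs = 37.893 mL/cmH2O.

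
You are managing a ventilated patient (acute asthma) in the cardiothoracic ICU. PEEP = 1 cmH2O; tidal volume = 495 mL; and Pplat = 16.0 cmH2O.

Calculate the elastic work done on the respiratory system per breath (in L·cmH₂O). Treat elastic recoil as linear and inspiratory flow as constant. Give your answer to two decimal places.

3.71

Elastic work ≈ ½ × (Pplat − PEEP) × Vt = 0.5 × (16.0 − 1) × 0.495 L = 0.5 × 15.0 × 0.495 = 3.713 L·cmH2O.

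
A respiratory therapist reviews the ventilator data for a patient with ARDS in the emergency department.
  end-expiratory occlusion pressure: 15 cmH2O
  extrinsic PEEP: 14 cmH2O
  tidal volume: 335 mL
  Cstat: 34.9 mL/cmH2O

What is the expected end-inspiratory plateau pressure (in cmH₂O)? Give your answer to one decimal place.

24.6

End-expiratory occlusion gives total PEEP = 15 cmH2O (intrinsic PEEP = 15 − 14 = 1). Use total PEEP for the elastic gradient.
Pplat = PEEPtotal + Vt / Cstat = 15 + 335 / 34.9 = 15 + 9.599 = 24.599 cmH2O.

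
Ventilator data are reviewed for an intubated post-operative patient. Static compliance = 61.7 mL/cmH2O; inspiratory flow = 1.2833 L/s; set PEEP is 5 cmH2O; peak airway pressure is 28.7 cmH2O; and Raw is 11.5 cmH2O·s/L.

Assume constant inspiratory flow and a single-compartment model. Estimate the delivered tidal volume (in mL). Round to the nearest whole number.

Equation of motion (constant flow): PIP = Vt/C + R·V̇ + PEEP.
Vt/C = PIP − R·V̇ − PEEP = 28.7 − 14.758 − 5 = 8.942 cmH2O.
Vt = C × 8.942 = 61.7 × 8.942 = 551.72 mL.

552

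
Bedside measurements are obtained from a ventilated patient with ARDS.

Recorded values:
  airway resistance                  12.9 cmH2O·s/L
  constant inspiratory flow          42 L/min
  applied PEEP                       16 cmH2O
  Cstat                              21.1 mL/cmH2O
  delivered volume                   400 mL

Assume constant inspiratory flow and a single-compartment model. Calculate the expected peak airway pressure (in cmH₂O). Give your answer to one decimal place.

Flow: 42 L/min ÷ 60 = 0.7 L/s.
Equation of motion (constant flow): PIP = Vt/C + R·V̇ + PEEP.
PIP = 400/21.1 + 12.9×0.7 + 16 = 18.957 + 9.03 + 16 = 43.987 cmH2O.

44.0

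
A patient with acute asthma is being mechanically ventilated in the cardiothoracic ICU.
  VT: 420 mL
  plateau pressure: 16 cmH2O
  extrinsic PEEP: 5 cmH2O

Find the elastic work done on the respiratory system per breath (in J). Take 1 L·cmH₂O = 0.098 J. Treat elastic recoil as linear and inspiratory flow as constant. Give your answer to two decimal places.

Elastic work ≈ ½ × (Pplat − PEEP) × Vt = 0.5 × (16 − 5) × 0.420 L = 0.5 × 11.0 × 0.420 = 2.31 L·cmH2O.
× 0.098 J/(L·cmH2O) → 0.2264 J.

0.23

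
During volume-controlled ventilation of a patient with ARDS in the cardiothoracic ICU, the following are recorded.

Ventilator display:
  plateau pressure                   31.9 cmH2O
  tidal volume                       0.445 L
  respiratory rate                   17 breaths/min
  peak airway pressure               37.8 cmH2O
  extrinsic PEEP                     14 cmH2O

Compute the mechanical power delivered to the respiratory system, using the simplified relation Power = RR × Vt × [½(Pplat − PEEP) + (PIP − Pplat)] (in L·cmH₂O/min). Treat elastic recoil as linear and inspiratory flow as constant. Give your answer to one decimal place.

112.3

Per-breath work = Vt × [½(Pplat−PEEP) + (PIP−Pplat)] = 0.445 × [0.5×17.9 + 5.9] = 0.445 × 14.85 = 6.608 L·cmH2O.
Power = 17 × 6.608 = 112.34 L·cmH2O/min.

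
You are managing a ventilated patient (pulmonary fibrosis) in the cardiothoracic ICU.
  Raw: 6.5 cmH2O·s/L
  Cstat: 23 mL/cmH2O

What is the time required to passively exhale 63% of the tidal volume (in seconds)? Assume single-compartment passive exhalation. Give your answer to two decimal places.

0.15

τ = R × C = 6.5 × 23 mL/cmH2O = 6.5 × 0.023 L/cmH2O = 0.1495 s.
Exhaled fraction f = 1 − e^(−t/τ) → t = −τ·ln(1 − f) = −0.1495·ln(0.37) = 0.1486 s.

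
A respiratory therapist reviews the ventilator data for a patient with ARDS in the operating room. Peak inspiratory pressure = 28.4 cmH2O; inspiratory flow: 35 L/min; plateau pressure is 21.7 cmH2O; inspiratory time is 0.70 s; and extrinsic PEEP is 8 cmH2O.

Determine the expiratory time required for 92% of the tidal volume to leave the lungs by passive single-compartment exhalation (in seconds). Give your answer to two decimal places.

0.86

Flow: 35 L/min ÷ 60 = 0.5833 L/s.
Vt = flow × Ti = 0.5833 L/s × 0.70 s × 1000 mL/L = 408.31 mL.
R = (PIP − Pplat)/V̇ = (28.4 − 21.7) / 0.5833 = 6.7/0.5833 = 11.486 cmH2O·s/L.
C = Vt/(Pplat − PEEP) = 408.31 / (21.7 − 8) = 408.31/13.7 = 29.804 mL/cmH2O.
τ = R × C = 11.486 × 0.0298 L/cmH2O = 0.3423 s.
t = −τ·ln(1 − 0.92) = −0.3423·ln(0.08) = 0.8646 s.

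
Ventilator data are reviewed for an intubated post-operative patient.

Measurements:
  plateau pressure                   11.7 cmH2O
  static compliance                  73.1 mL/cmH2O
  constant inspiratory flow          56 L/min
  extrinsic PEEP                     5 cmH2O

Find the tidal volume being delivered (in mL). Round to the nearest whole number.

490

Vt = Cstat × (Pplat − PEEP) = 73.1 × (11.7 − 5) = 73.1 × 6.7 = 489.77 mL.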